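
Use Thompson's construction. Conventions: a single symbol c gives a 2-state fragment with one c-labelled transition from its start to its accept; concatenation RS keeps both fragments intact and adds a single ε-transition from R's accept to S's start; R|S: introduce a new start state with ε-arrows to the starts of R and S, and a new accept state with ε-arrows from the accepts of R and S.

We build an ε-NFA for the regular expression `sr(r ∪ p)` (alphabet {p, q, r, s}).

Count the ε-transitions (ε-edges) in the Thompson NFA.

6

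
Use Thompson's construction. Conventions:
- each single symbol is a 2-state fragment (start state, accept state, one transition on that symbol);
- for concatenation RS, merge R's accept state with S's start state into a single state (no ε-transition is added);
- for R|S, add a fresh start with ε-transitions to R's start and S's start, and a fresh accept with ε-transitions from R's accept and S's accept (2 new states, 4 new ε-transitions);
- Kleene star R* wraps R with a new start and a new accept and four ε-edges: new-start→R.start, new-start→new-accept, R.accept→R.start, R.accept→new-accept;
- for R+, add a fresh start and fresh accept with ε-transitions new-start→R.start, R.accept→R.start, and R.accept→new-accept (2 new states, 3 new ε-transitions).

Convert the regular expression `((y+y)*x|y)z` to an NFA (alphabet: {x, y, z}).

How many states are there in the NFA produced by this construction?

13

Building bottom-up:
Each of the 5 symbol leaves contributes a 2-state fragment.
  y+ — 4 states
  y+y — 5 states
  (y+y)* — 7 states
  (y+y)*x — 8 states
  (y+y)*x|y — 12 states
  ((y+y)*x|y)z — 13 states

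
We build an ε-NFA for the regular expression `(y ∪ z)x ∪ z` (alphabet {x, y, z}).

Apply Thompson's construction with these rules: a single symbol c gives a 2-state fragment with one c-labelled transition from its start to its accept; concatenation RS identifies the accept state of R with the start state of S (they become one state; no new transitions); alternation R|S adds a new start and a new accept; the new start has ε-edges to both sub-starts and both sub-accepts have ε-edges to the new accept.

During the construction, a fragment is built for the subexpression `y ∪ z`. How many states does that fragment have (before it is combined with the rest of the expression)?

6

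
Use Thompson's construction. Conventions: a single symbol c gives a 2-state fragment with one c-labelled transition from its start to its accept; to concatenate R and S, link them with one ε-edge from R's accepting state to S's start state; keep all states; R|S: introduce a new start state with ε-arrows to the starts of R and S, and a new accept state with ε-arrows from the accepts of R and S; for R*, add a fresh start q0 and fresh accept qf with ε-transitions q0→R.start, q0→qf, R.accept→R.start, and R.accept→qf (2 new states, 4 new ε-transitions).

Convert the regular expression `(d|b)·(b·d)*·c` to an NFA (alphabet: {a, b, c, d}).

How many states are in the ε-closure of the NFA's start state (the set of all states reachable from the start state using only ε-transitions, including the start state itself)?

3

Let C(F) = |ε-closure(F.start)| within fragment F, and note whether F accepts ε. Symbol fragments have C = 1 and do not accept ε. Then:
  d|b → new start ε-reaches every alternative's start; none of them accept ε, so the new accept is not reached: |closure| = 1 + 1 + 1 = 3
  b·d → |closure| equals the left operand's closure size = 1 (its accept is not ε-reachable, so the closure stops there)
  (b·d)* → new start has ε-edges to the inner start and to the new accept, so |closure| = 2 + 1 = 3
  (d|b)·(b·d)*·c → |closure| equals the left operand's closure size = 3 (its accept is not ε-reachable, so the closure stops there)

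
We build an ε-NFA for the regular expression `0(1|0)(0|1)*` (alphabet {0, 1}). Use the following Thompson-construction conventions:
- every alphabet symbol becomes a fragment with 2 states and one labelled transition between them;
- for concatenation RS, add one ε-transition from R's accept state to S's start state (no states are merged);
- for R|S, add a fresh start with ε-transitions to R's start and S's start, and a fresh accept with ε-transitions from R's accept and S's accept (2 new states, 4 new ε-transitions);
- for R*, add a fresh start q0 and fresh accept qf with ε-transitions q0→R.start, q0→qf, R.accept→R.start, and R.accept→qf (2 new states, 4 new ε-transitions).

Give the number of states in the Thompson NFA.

Per subexpression:
Each of the 5 symbol leaves contributes a 2-state fragment.
  1|0 = 6 states
  0|1 = 6 states
  (0|1)* = 8 states
  0(1|0)(0|1)* = 16 states

16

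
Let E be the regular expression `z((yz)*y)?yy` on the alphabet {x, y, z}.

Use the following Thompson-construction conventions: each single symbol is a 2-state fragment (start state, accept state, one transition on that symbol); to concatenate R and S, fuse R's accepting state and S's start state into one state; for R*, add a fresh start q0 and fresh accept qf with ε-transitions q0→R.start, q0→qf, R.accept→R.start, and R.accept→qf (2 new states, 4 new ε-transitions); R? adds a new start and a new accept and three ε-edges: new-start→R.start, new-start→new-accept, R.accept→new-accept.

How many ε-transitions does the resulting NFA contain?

Bottom-up over the parse tree:
Each of the 6 symbol leaves contributes 0 ε-transitions.
  yz → 0 ε-transitions
  (yz)* → 4 ε-transitions
  (yz)*y → 4 ε-transitions
  ((yz)*y)? → 7 ε-transitions
  z((yz)*y)?yy → 7 ε-transitions

7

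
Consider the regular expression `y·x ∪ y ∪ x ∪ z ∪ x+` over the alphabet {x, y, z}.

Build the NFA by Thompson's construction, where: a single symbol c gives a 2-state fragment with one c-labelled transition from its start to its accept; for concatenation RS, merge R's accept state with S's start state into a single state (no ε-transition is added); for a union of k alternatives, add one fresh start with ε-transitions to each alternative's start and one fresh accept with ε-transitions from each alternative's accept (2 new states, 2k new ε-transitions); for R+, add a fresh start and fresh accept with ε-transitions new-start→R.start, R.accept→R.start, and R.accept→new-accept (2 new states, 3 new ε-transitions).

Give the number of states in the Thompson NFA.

Recursing over subexpressions:
Each of the 6 symbol leaves contributes a 2-state fragment.
  y·x — 3 states
  x+ — 4 states
  y·x ∪ y ∪ x ∪ z ∪ x+ — 15 states

15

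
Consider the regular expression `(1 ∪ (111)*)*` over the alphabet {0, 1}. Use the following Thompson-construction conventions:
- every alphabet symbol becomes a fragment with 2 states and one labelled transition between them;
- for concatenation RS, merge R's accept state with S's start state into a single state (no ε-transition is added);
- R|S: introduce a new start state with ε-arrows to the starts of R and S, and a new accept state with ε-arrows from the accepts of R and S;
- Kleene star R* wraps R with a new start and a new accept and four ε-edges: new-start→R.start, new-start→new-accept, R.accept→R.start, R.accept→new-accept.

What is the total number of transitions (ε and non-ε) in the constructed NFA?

Building bottom-up:
Each of the 4 symbol leaves contributes 1 transition (1 symbol, 0 ε).
  111 = 3 transitions (3 symbol, 0 ε)
  (111)* = 7 transitions (3 symbol, 4 ε)
  1 ∪ (111)* = 12 transitions (4 symbol, 8 ε)
  (1 ∪ (111)*)* = 16 transitions (4 symbol, 12 ε)

16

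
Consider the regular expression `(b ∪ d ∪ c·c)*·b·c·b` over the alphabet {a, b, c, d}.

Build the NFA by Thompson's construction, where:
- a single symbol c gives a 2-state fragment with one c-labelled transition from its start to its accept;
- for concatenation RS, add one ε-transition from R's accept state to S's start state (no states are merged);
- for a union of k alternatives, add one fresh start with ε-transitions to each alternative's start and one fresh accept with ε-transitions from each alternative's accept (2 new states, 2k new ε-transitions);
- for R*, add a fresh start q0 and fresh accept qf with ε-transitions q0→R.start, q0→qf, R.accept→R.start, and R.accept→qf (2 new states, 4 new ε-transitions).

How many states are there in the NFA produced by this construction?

18

Recursing over subexpressions:
Each of the 7 symbol leaves contributes a 2-state fragment.
  c·c — 4 states
  b ∪ d ∪ c·c — 10 states
  (b ∪ d ∪ c·c)* — 12 states
  (b ∪ d ∪ c·c)*·b·c·b — 18 states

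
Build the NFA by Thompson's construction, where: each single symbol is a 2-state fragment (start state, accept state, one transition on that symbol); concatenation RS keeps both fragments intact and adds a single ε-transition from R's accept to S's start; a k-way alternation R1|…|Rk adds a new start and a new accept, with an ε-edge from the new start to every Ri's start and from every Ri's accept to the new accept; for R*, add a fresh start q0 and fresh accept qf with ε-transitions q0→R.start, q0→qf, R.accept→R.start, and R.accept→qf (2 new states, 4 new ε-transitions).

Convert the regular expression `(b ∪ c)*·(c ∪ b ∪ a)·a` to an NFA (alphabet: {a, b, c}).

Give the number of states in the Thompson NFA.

18

Recursing over subexpressions:
Each of the 6 symbol leaves contributes a 2-state fragment.
  b ∪ c = 6 states
  (b ∪ c)* = 8 states
  c ∪ b ∪ a = 8 states
  (b ∪ c)*·(c ∪ b ∪ a)·a = 18 states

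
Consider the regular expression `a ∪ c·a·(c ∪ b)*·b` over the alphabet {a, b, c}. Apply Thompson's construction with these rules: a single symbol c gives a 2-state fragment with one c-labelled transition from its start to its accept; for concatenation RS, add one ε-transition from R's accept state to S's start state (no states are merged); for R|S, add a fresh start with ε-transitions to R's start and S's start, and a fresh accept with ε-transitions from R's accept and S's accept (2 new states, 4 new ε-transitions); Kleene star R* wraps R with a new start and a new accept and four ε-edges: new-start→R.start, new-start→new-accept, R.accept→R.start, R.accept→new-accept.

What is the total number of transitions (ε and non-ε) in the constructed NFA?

21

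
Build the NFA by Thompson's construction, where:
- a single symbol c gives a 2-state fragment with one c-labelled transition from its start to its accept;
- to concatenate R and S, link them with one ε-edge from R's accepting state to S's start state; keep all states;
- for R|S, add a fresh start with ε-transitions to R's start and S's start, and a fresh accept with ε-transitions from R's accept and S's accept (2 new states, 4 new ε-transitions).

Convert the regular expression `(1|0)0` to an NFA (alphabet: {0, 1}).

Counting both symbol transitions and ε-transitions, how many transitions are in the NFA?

8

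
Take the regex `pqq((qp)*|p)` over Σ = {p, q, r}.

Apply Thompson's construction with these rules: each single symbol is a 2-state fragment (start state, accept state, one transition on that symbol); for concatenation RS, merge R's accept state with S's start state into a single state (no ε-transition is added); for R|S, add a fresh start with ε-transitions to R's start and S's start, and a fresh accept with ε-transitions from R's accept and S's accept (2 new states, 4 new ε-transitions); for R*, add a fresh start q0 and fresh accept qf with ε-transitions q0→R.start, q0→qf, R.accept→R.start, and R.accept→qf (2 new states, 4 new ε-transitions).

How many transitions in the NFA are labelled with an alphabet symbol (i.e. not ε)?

6

By structural recursion:
Each of the 6 symbol leaves contributes exactly 1 symbol transition.
  qp → 2 symbol transitions
  (qp)* → 2 symbol transitions
  (qp)*|p → 3 symbol transitions
  pqq((qp)*|p) → 6 symbol transitions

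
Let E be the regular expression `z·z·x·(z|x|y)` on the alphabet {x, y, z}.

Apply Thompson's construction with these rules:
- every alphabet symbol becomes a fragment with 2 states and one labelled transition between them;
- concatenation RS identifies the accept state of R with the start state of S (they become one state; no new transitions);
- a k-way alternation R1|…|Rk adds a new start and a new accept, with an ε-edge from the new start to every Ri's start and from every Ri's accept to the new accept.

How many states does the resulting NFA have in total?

Recursing over subexpressions:
Each of the 6 symbol leaves contributes a 2-state fragment.
  z|x|y — 8 states
  z·z·x·(z|x|y) — 11 states

11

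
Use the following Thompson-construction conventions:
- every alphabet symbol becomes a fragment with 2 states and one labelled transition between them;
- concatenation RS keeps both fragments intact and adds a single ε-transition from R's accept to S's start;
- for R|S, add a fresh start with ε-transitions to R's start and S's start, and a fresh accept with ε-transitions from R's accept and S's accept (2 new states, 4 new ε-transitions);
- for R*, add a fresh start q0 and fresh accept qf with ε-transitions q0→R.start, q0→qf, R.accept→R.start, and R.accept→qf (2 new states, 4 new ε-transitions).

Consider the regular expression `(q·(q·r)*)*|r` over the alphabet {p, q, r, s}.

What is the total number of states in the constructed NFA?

By structural recursion:
Each of the 4 symbol leaves contributes a 2-state fragment.
  q·r : 4 states
  (q·r)* : 6 states
  q·(q·r)* : 8 states
  (q·(q·r)*)* : 10 states
  (q·(q·r)*)*|r : 14 states

14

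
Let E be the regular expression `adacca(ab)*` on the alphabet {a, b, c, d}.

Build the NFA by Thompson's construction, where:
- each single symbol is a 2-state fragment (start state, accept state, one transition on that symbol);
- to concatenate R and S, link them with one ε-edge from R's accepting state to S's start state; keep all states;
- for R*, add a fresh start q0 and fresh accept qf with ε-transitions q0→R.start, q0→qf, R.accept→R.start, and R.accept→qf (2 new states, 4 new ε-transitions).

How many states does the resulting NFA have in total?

18

Per subexpression:
Each of the 8 symbol leaves contributes a 2-state fragment.
  ab = 4 states
  (ab)* = 6 states
  adacca(ab)* = 18 states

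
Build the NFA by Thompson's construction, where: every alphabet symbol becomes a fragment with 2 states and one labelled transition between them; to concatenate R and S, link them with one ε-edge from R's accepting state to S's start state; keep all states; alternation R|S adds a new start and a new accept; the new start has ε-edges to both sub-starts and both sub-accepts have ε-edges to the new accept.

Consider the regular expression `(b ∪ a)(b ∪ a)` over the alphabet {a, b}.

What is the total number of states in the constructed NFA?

12

Per subexpression:
Each of the 4 symbol leaves contributes a 2-state fragment.
  b ∪ a = 6 states
  b ∪ a = 6 states
  (b ∪ a)(b ∪ a) = 12 states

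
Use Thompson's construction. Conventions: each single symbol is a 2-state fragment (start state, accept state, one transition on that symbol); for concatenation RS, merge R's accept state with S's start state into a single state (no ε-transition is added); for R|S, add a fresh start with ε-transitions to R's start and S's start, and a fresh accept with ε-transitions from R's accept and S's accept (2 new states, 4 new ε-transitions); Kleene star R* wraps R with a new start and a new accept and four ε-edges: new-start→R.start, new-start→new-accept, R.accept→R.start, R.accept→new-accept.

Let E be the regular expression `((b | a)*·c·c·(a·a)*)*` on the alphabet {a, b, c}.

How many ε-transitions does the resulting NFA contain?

16

Building bottom-up:
Each of the 6 symbol leaves contributes 0 ε-transitions.
  b | a — 4 ε-transitions
  (b | a)* — 8 ε-transitions
  a·a — 0 ε-transitions
  (a·a)* — 4 ε-transitions
  (b | a)*·c·c·(a·a)* — 12 ε-transitions
  ((b | a)*·c·c·(a·a)*)* — 16 ε-transitions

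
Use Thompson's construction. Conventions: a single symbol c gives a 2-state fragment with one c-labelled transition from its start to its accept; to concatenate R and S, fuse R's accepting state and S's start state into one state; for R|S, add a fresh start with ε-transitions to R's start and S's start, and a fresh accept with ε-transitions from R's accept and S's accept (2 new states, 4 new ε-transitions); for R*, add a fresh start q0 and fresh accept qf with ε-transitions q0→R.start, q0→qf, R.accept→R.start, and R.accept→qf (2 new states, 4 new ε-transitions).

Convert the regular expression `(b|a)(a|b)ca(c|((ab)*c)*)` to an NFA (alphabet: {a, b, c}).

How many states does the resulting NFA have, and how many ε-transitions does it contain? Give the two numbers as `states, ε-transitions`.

Bottom-up over the parse tree:
Each of the 10 symbol leaves contributes 2 states and 0 ε-transitions.
  b|a : 6 states, 4 ε-transitions
  a|b : 6 states, 4 ε-transitions
  ab : 3 states, 0 ε-transitions
  (ab)* : 5 states, 4 ε-transitions
  (ab)*c : 6 states, 4 ε-transitions
  ((ab)*c)* : 8 states, 8 ε-transitions
  c|((ab)*c)* : 12 states, 12 ε-transitions
  (b|a)(a|b)ca(c|((ab)*c)*) : 24 states, 20 ε-transitions

24, 20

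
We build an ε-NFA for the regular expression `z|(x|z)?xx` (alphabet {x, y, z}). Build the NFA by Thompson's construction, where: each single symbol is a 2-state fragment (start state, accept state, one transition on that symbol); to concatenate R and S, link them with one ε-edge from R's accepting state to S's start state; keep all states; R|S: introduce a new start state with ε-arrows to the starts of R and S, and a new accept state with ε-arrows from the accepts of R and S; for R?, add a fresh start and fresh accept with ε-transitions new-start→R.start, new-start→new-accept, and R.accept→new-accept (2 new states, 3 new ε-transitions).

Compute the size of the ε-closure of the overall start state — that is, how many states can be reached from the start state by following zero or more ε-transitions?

Compute the ε-closure size of each fragment's start state recursively; a symbol fragment's start has no outgoing ε-edge, so its closure is just itself (size 1).
  x|z : |closure| = 1 + 1 + 1 = 3 (the new accept is not ε-reachable since no branch accepts ε)
  (x|z)? : new start has ε-edges to the inner start and to the new accept, so |closure| = 2 + 3 = 5
  (x|z)?xx : |closure| = 5 + 1 = 6 (closure spills across the concat boundary because the left factor accepts ε)
  z|(x|z)?xx : new start ε-reaches every alternative's start; none of them accept ε, so the new accept is not reached: |closure| = 1 + 1 + 6 = 8

8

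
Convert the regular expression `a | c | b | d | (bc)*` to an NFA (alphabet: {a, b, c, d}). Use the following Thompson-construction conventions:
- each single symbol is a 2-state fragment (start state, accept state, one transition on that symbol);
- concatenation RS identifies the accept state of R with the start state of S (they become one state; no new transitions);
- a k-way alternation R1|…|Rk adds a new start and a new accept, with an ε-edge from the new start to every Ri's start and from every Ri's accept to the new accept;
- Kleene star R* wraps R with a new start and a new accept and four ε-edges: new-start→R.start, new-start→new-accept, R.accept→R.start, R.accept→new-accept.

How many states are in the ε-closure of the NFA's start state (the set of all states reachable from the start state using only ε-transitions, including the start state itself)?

Work bottom-up. For each fragment F, track |ε-closure(F.start)| and whether F's accept lies in that closure (i.e. whether F accepts ε). A single-symbol fragment has closure size 1 and does not accept ε.
  bc : C equals the left operand's closure size = 1 (its accept is not ε-reachable, so the closure stops there)
  (bc)* : C = 1 (new start) + 1 (body) + 1 (new accept) = 3
  a | c | b | d | (bc)* : C = 1 (new start) + (1 + 1 + 1 + 1 + 3) + 1 (new accept, since some branch ε-reaches its own accept) = 9

9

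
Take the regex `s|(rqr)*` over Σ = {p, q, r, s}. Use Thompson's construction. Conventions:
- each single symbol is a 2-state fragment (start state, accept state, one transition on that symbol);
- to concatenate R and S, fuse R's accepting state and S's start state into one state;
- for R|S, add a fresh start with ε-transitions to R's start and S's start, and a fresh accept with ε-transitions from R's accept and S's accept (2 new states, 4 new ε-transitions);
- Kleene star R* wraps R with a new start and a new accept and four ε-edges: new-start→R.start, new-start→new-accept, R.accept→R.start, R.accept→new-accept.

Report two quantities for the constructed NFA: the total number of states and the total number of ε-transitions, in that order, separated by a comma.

10, 8

Recursing over subexpressions:
Each of the 4 symbol leaves contributes 2 states and 0 ε-transitions.
  rqr = 4 states, 0 ε-transitions
  (rqr)* = 6 states, 4 ε-transitions
  s|(rqr)* = 10 states, 8 ε-transitions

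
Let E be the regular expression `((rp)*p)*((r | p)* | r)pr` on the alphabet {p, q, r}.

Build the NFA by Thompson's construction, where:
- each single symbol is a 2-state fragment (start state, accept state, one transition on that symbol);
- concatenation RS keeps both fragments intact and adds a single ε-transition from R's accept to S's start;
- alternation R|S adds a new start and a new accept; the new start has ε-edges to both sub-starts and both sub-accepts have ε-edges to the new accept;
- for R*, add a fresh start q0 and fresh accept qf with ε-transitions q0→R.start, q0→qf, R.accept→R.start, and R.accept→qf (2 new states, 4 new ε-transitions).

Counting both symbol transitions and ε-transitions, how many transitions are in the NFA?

Building bottom-up:
Each of the 8 symbol leaves contributes 1 transition (1 symbol, 0 ε).
  rp : 3 transitions (2 symbol, 1 ε)
  (rp)* : 7 transitions (2 symbol, 5 ε)
  (rp)*p : 9 transitions (3 symbol, 6 ε)
  ((rp)*p)* : 13 transitions (3 symbol, 10 ε)
  r | p : 6 transitions (2 symbol, 4 ε)
  (r | p)* : 10 transitions (2 symbol, 8 ε)
  (r | p)* | r : 15 transitions (3 symbol, 12 ε)
  ((rp)*p)*((r | p)* | r)pr : 33 transitions (8 symbol, 25 ε)

33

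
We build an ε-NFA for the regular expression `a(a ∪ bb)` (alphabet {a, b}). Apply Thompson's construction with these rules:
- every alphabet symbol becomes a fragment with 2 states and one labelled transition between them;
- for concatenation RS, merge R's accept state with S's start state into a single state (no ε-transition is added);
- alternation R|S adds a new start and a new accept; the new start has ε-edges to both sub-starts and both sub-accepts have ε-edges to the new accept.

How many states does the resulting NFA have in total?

8

Per subexpression:
Each of the 4 symbol leaves contributes a 2-state fragment.
  bb → 3 states
  a ∪ bb → 7 states
  a(a ∪ bb) → 8 states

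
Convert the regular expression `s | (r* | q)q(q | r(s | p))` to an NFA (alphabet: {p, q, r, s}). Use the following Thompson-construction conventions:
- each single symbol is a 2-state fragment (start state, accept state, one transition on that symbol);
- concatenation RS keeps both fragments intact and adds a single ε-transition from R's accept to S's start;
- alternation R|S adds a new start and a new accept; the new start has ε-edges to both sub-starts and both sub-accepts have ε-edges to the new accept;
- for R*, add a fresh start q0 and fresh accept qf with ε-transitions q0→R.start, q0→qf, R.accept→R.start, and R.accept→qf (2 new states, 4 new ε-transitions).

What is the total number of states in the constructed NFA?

Building bottom-up:
Each of the 8 symbol leaves contributes a 2-state fragment.
  r* : 4 states
  r* | q : 8 states
  s | p : 6 states
  r(s | p) : 8 states
  q | r(s | p) : 12 states
  (r* | q)q(q | r(s | p)) : 22 states
  s | (r* | q)q(q | r(s | p)) : 26 states

26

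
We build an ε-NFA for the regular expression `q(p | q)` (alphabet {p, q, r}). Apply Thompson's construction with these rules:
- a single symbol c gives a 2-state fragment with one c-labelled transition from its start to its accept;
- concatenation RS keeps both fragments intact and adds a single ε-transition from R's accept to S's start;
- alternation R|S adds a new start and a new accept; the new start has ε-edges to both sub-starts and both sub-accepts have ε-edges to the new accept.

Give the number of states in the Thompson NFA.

8

Bottom-up over the parse tree:
Each of the 3 symbol leaves contributes a 2-state fragment.
  p | q — 6 states
  q(p | q) — 8 states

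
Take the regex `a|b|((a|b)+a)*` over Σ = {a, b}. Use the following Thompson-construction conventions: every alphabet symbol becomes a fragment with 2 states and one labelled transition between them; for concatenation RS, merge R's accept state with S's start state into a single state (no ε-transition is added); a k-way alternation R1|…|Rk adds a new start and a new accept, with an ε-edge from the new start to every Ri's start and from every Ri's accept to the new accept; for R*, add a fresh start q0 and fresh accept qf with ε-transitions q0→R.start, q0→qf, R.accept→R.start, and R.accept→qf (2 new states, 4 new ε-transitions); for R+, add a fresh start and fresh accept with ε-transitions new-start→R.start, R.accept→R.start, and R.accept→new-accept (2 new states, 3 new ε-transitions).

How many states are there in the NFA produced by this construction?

Building bottom-up:
Each of the 5 symbol leaves contributes a 2-state fragment.
  a|b = 6 states
  (a|b)+ = 8 states
  (a|b)+a = 9 states
  ((a|b)+a)* = 11 states
  a|b|((a|b)+a)* = 17 states

17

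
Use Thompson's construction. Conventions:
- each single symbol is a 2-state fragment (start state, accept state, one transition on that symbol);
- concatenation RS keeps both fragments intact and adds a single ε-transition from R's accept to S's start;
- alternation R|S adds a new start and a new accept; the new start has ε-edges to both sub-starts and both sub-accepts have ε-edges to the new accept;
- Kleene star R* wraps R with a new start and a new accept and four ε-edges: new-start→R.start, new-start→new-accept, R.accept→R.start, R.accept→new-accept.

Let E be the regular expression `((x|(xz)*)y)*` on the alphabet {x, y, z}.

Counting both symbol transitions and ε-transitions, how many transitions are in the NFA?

18

Bottom-up over the parse tree:
Each of the 4 symbol leaves contributes 1 transition (1 symbol, 0 ε).
  xz : 3 transitions (2 symbol, 1 ε)
  (xz)* : 7 transitions (2 symbol, 5 ε)
  x|(xz)* : 12 transitions (3 symbol, 9 ε)
  (x|(xz)*)y : 14 transitions (4 symbol, 10 ε)
  ((x|(xz)*)y)* : 18 transitions (4 symbol, 14 ε)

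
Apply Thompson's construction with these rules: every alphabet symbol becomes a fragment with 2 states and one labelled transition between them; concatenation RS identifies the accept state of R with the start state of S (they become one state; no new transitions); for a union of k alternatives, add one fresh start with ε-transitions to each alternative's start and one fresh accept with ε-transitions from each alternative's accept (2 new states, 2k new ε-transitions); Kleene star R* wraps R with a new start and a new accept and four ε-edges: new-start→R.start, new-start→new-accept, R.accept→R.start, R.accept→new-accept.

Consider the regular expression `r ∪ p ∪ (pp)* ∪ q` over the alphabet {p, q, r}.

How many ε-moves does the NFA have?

Building bottom-up:
Each of the 5 symbol leaves contributes 0 ε-transitions.
  pp = 0 ε-transitions
  (pp)* = 4 ε-transitions
  r ∪ p ∪ (pp)* ∪ q = 12 ε-transitions

12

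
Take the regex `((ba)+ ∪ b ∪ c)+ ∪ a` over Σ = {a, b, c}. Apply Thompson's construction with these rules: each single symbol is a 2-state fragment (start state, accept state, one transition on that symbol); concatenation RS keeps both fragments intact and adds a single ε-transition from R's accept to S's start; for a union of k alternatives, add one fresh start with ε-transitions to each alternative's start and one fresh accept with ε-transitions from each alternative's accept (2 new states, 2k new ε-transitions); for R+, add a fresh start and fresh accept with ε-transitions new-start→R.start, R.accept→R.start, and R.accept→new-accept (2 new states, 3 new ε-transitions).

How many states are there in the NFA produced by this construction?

Recursing over subexpressions:
Each of the 5 symbol leaves contributes a 2-state fragment.
  ba = 4 states
  (ba)+ = 6 states
  (ba)+ ∪ b ∪ c = 12 states
  ((ba)+ ∪ b ∪ c)+ = 14 states
  ((ba)+ ∪ b ∪ c)+ ∪ a = 18 states

18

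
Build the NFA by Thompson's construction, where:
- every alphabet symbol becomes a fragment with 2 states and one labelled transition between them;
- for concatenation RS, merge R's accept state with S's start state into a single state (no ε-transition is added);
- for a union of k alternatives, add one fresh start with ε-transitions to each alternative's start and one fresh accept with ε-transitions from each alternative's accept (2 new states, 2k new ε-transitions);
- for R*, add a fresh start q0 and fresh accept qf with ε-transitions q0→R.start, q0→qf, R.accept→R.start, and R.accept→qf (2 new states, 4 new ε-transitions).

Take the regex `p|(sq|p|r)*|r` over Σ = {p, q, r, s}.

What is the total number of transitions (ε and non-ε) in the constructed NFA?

22

Recursing over subexpressions:
Each of the 6 symbol leaves contributes 1 transition (1 symbol, 0 ε).
  sq → 2 transitions (2 symbol, 0 ε)
  sq|p|r → 10 transitions (4 symbol, 6 ε)
  (sq|p|r)* → 14 transitions (4 symbol, 10 ε)
  p|(sq|p|r)*|r → 22 transitions (6 symbol, 16 ε)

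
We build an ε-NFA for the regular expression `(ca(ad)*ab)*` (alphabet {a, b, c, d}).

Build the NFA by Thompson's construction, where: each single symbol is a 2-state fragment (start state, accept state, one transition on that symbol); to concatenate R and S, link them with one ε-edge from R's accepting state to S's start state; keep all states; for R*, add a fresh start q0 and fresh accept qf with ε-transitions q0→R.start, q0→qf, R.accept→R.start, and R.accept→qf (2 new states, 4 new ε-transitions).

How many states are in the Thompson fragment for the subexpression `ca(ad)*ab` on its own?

14

Fragment for `ca(ad)*ab`:
Each of the 6 symbol leaves contributes a 2-state fragment.
  ad — 4 states
  (ad)* — 6 states
  ca(ad)*ab — 14 states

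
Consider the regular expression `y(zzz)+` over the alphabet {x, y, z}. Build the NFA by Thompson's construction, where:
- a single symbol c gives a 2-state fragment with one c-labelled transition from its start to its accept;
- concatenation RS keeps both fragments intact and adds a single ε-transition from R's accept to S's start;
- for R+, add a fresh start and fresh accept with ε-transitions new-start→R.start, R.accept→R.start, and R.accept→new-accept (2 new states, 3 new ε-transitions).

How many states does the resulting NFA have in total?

10

Per subexpression:
Each of the 4 symbol leaves contributes a 2-state fragment.
  zzz : 6 states
  (zzz)+ : 8 states
  y(zzz)+ : 10 states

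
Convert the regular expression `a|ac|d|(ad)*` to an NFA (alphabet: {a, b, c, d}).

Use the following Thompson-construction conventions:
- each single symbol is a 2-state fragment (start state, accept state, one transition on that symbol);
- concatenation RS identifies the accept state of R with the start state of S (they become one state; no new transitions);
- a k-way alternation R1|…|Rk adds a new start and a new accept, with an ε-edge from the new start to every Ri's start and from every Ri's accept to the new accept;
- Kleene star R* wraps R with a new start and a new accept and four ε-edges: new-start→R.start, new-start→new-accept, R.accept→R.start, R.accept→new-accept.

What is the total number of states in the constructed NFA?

14

Per subexpression:
Each of the 6 symbol leaves contributes a 2-state fragment.
  ac — 3 states
  ad — 3 states
  (ad)* — 5 states
  a|ac|d|(ad)* — 14 states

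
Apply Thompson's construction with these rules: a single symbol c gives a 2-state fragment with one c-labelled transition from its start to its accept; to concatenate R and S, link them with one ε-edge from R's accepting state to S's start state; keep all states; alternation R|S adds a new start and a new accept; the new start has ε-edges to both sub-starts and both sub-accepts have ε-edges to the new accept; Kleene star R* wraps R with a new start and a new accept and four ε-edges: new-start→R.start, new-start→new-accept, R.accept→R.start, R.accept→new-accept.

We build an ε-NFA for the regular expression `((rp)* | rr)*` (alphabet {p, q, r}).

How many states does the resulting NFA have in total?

Bottom-up over the parse tree:
Each of the 4 symbol leaves contributes a 2-state fragment.
  rp — 4 states
  (rp)* — 6 states
  rr — 4 states
  (rp)* | rr — 12 states
  ((rp)* | rr)* — 14 states

14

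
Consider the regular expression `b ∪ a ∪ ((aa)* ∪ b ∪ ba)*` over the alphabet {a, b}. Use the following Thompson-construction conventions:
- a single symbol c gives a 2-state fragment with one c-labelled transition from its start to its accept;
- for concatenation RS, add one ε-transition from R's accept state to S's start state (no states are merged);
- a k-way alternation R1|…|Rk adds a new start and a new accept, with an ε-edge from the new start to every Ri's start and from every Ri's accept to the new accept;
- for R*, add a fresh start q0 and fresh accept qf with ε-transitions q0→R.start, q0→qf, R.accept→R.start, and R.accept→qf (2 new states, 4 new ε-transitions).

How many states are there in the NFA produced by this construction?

22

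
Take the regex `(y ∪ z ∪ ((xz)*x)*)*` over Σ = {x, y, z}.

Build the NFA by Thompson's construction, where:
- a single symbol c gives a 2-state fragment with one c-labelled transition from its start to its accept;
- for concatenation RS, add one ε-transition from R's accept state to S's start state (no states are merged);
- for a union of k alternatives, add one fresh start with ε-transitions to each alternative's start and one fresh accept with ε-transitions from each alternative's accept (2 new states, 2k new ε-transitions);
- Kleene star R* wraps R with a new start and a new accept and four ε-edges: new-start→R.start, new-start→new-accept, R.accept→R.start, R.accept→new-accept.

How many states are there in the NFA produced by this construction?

18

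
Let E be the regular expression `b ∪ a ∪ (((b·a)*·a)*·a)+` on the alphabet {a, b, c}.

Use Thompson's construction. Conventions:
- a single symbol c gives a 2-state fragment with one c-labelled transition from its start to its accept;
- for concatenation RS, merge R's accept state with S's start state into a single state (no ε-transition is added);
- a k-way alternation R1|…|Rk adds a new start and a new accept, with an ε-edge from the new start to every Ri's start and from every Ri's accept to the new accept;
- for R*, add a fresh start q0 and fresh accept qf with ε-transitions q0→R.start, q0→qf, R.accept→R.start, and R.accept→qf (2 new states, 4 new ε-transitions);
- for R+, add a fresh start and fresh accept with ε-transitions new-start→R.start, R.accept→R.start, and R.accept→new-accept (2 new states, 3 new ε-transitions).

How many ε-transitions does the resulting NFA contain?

Recursing over subexpressions:
Each of the 6 symbol leaves contributes 0 ε-transitions.
  b·a — 0 ε-transitions
  (b·a)* — 4 ε-transitions
  (b·a)*·a — 4 ε-transitions
  ((b·a)*·a)* — 8 ε-transitions
  ((b·a)*·a)*·a — 8 ε-transitions
  (((b·a)*·a)*·a)+ — 11 ε-transitions
  b ∪ a ∪ (((b·a)*·a)*·a)+ — 17 ε-transitions

17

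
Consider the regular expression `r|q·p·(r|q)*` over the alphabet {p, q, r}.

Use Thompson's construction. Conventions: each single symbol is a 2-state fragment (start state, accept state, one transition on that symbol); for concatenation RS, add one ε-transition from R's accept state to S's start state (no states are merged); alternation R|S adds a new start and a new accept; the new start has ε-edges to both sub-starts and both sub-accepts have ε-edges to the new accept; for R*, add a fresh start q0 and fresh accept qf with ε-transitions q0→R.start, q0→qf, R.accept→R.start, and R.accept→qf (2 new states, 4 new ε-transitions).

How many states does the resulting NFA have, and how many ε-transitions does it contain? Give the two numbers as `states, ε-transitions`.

Bottom-up over the parse tree:
Each of the 5 symbol leaves contributes 2 states and 0 ε-transitions.
  r|q : 6 states, 4 ε-transitions
  (r|q)* : 8 states, 8 ε-transitions
  q·p·(r|q)* : 12 states, 10 ε-transitions
  r|q·p·(r|q)* : 16 states, 14 ε-transitions

16, 14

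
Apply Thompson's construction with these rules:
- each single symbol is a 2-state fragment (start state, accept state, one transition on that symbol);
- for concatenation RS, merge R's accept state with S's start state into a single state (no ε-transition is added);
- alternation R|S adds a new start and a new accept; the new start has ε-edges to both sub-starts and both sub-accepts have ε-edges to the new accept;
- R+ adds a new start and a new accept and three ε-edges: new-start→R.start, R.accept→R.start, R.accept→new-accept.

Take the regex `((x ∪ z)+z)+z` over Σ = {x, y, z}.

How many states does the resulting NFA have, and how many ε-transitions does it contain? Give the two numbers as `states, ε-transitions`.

12, 10

By structural recursion:
Each of the 4 symbol leaves contributes 2 states and 0 ε-transitions.
  x ∪ z → 6 states, 4 ε-transitions
  (x ∪ z)+ → 8 states, 7 ε-transitions
  (x ∪ z)+z → 9 states, 7 ε-transitions
  ((x ∪ z)+z)+ → 11 states, 10 ε-transitions
  ((x ∪ z)+z)+z → 12 states, 10 ε-transitions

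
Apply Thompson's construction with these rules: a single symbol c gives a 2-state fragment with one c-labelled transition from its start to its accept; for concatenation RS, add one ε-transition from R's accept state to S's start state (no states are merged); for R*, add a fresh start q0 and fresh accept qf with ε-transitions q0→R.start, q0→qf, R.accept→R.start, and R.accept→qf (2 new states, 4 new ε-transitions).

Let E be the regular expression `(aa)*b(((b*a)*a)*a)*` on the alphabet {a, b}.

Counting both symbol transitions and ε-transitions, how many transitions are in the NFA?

33

Bottom-up over the parse tree:
Each of the 7 symbol leaves contributes 1 transition (1 symbol, 0 ε).
  aa — 3 transitions (2 symbol, 1 ε)
  (aa)* — 7 transitions (2 symbol, 5 ε)
  b* — 5 transitions (1 symbol, 4 ε)
  b*a — 7 transitions (2 symbol, 5 ε)
  (b*a)* — 11 transitions (2 symbol, 9 ε)
  (b*a)*a — 13 transitions (3 symbol, 10 ε)
  ((b*a)*a)* — 17 transitions (3 symbol, 14 ε)
  ((b*a)*a)*a — 19 transitions (4 symbol, 15 ε)
  (((b*a)*a)*a)* — 23 transitions (4 symbol, 19 ε)
  (aa)*b(((b*a)*a)*a)* — 33 transitions (7 symbol, 26 ε)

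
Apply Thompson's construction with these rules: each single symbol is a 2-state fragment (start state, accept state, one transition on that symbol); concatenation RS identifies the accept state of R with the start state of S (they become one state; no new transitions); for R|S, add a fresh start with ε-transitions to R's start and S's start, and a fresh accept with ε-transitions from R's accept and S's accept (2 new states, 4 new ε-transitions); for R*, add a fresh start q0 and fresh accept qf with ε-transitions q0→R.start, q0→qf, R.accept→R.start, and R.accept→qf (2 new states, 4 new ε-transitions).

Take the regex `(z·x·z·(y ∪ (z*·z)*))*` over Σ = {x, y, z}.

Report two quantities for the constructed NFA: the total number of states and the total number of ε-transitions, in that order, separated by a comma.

Bottom-up over the parse tree:
Each of the 6 symbol leaves contributes 2 states and 0 ε-transitions.
  z* — 4 states, 4 ε-transitions
  z*·z — 5 states, 4 ε-transitions
  (z*·z)* — 7 states, 8 ε-transitions
  y ∪ (z*·z)* — 11 states, 12 ε-transitions
  z·x·z·(y ∪ (z*·z)*) — 14 states, 12 ε-transitions
  (z·x·z·(y ∪ (z*·z)*))* — 16 states, 16 ε-transitions

16, 16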